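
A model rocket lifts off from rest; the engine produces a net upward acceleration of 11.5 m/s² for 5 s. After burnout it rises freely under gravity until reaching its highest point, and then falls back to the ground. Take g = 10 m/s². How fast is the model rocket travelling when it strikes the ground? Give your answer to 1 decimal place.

Phase 1 (powered ascent): v₀ = 0 m/s, a = 11.5 m/s².
v = v₀ + at = 0 + (11.5)(5) = 57.5 m/s
Δx = v₀t + ½at² = 0·5 + 0.5·11.5·5² = 144 m

Phase 2 (coasting upward): v₀ = 57.5 m/s, a = -10 m/s².
v = v₀ + at → t = (0 − 57.5) / -10 = 5.75 s
v² = v₀² + 2aΔx → Δx = (0² − 57.5²)/(2·-10) = 165 m

Phase 3 (free fall): v₀ = 0 m/s, a = -10 m/s².
Falls 309 m from rest: t = √(2·309/10) = 7.86 s; v = g·t = 78.6 m/s.
Impact speed = 78.6 m/s

78.6 m/s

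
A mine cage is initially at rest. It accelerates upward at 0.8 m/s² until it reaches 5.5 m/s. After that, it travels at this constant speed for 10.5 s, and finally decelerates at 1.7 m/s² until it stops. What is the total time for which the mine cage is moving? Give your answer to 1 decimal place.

Phase 1 (accelerating): v₀ = 0 m/s, a = 0.8 m/s².
v = v₀ + at → t = (5.5 − 0) / 0.8 = 6.88 s
v² = v₀² + 2aΔx → Δx = (5.5² − 0²)/(2·0.8) = 18.9 m

Phase 2 (constant speed): v₀ = 5.50 m/s, a = 0 m/s².
v = v₀ + at = 5.50 + (0)(10.5) = 5.50 m/s
Δx = v₀t + ½at² = 5.50·10.5 + 0.5·0·10.5² = 57.8 m

Phase 3 (decelerating): v₀ = 5.50 m/s, a = -1.7 m/s².
v = v₀ + at → t = (0 − 5.50) / -1.7 = 3.24 s
v² = v₀² + 2aΔx → Δx = (0² − 5.50²)/(2·-1.7) = 8.90 m
Total time = 6.88 + 10.5 + 3.24 = 20.6 s

20.6 s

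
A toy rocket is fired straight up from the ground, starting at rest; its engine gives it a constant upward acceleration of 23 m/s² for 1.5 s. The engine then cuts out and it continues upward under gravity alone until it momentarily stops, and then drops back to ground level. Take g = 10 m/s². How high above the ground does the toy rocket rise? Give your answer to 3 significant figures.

85.4 m

Phase 1 (powered ascent): v₀ = 0 m/s, a = 23 m/s².
v = v₀ + at = 0 + (23)(1.5) = 34.5 m/s
Δx = v₀t + ½at² = 0·1.5 + 0.5·23·1.5² = 25.9 m

Phase 2 (coasting upward): v₀ = 34.5 m/s, a = -10 m/s².
v = v₀ + at → t = (0 − 34.5) / -10 = 3.45 s
v² = v₀² + 2aΔx → Δx = (0² − 34.5²)/(2·-10) = 59.5 m
Maximum height = 25.9 + 59.5 = 85.4 m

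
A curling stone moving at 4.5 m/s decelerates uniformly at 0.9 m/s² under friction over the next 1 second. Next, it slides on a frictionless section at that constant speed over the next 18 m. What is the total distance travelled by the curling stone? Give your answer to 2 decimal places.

Phase 1 (decelerating): v₀ = 4.50 m/s, a = -0.9 m/s².
v = v₀ + at = 4.50 + (-0.9)(1) = 3.60 m/s
Δx = v₀t + ½at² = 4.50·1 + 0.5·-0.9·1² = 4.05 m

Phase 2 (constant speed): v₀ = 3.60 m/s, a = 0 m/s².
Constant speed: t = d/v = 18/3.60 = 5.00 s
Total distance = 4.05 + 18.0 = 22.1 m

22.05 m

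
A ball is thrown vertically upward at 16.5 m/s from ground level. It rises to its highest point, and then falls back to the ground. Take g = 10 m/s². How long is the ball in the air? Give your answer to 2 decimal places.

3.30 s

Phase 1 (rising): v₀ = 16.5 m/s, a = -10 m/s².
v = v₀ + at → t = (0 − 16.5) / -10 = 1.65 s
v² = v₀² + 2aΔx → Δx = (0² − 16.5²)/(2·-10) = 13.6 m

Phase 2 (falling): v₀ = 0 m/s, a = -10 m/s².
Falls 13.6 m from rest: t = √(2·13.6/10) = 1.65 s; v = g·t = 16.5 m/s.
Total time = 1.65 + 1.65 = 3.30 s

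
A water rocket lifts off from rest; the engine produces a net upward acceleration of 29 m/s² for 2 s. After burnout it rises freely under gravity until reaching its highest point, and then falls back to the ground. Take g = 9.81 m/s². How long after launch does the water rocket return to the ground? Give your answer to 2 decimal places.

14.75 s

Phase 1 (powered ascent): v₀ = 0 m/s, a = 29 m/s².
v = v₀ + at = 0 + (29)(2) = 58.0 m/s
Δx = v₀t + ½at² = 0·2 + 0.5·29·2² = 58.0 m

Phase 2 (coasting upward): v₀ = 58.0 m/s, a = -9.81 m/s².
v = v₀ + at → t = (0 − 58.0) / -9.81 = 5.91 s
v² = v₀² + 2aΔx → Δx = (0² − 58.0²)/(2·-9.81) = 171 m

Phase 3 (free fall): v₀ = 0 m/s, a = -9.81 m/s².
Falls 229 m from rest: t = √(2·229/9.81) = 6.84 s; v = g·t = 67.1 m/s.
Total time = 2.00 + 5.91 + 6.84 = 14.8 s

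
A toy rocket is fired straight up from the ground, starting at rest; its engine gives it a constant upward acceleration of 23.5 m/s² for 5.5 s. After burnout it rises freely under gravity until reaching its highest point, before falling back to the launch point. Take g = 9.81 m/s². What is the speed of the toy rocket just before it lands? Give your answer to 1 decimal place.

Phase 1 (powered ascent): v₀ = 0 m/s, a = 23.5 m/s².
v = v₀ + at = 0 + (23.5)(5.5) = 129 m/s
Δx = v₀t + ½at² = 0·5.5 + 0.5·23.5·5.5² = 355 m

Phase 2 (coasting upward): v₀ = 129 m/s, a = -9.81 m/s².
v = v₀ + at → t = (0 − 129) / -9.81 = 13.2 s
v² = v₀² + 2aΔx → Δx = (0² − 129²)/(2·-9.81) = 851 m

Phase 3 (free fall): v₀ = 0 m/s, a = -9.81 m/s².
Falls 1210 m from rest: t = √(2·1210/9.81) = 15.7 s; v = g·t = 154 m/s.
Impact speed = 154 m/s

153.9 m/s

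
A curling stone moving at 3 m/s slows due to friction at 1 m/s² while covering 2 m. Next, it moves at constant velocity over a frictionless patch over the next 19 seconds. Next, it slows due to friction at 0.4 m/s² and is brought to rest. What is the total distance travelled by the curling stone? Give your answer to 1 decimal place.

50.7 m

Phase 1 (decelerating): v₀ = 3.00 m/s, a = -1 m/s².
v² = v₀² + 2aΔx = 3.00² + 2·-1·2 = 5.00 → v = 2.24 m/s
t = (v − v₀)/a = (2.24 − 3.00)/-1 = 0.764 s

Phase 2 (constant speed): v₀ = 2.24 m/s, a = 0 m/s².
v = v₀ + at = 2.24 + (0)(19) = 2.24 m/s
Δx = v₀t + ½at² = 2.24·19 + 0.5·0·19² = 42.5 m

Phase 3 (decelerating): v₀ = 2.24 m/s, a = -0.4 m/s².
v = v₀ + at → t = (0 − 2.24) / -0.4 = 5.59 s
v² = v₀² + 2aΔx → Δx = (0² − 2.24²)/(2·-0.4) = 6.25 m
Total distance = 2.00 + 42.5 + 6.25 = 50.7 m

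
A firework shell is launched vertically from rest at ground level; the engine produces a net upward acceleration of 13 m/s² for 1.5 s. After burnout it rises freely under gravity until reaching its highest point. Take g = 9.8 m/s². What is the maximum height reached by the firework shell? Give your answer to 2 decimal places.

34.03 m

Phase 1 (powered ascent): v₀ = 0 m/s, a = 13 m/s².
v = v₀ + at = 0 + (13)(1.5) = 19.5 m/s
Δx = v₀t + ½at² = 0·1.5 + 0.5·13·1.5² = 14.6 m

Phase 2 (coasting upward): v₀ = 19.5 m/s, a = -9.8 m/s².
v = v₀ + at → t = (0 − 19.5) / -9.8 = 1.99 s
v² = v₀² + 2aΔx → Δx = (0² − 19.5²)/(2·-9.8) = 19.4 m
Maximum height = 14.6 + 19.4 = 34.0 m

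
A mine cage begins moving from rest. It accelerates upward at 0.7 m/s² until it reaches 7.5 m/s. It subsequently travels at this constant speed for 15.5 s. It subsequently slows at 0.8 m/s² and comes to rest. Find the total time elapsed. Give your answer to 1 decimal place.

Phase 1 (accelerating): v₀ = 0 m/s, a = 0.7 m/s².
v = v₀ + at → t = (7.5 − 0) / 0.7 = 10.7 s
v² = v₀² + 2aΔx → Δx = (7.5² − 0²)/(2·0.7) = 40.2 m

Phase 2 (constant speed): v₀ = 7.50 m/s, a = 0 m/s².
v = v₀ + at = 7.50 + (0)(15.5) = 7.50 m/s
Δx = v₀t + ½at² = 7.50·15.5 + 0.5·0·15.5² = 116 m

Phase 3 (decelerating): v₀ = 7.50 m/s, a = -0.8 m/s².
v = v₀ + at → t = (0 − 7.50) / -0.8 = 9.38 s
v² = v₀² + 2aΔx → Δx = (0² − 7.50²)/(2·-0.8) = 35.2 m
Total time = 10.7 + 15.5 + 9.38 = 35.6 s

35.6 s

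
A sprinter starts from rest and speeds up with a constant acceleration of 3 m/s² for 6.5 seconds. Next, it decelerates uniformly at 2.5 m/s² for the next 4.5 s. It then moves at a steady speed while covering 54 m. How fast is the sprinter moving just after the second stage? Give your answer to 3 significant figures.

Phase 1 (accelerating): v₀ = 0 m/s, a = 3 m/s².
v = v₀ + at = 0 + (3)(6.5) = 19.5 m/s
Δx = v₀t + ½at² = 0·6.5 + 0.5·3·6.5² = 63.4 m

Phase 2 (decelerating): v₀ = 19.5 m/s, a = -2.5 m/s².
v = v₀ + at = 19.5 + (-2.5)(4.5) = 8.25 m/s
Δx = v₀t + ½at² = 19.5·4.5 + 0.5·-2.5·4.5² = 62.4 m
Speed at end of phase 2 = 8.25 m/s

8.25 m/s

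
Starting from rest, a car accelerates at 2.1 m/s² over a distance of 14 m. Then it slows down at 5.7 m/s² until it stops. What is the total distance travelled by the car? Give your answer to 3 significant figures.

19.2 m

Phase 1 (accelerating): v₀ = 0 m/s, a = 2.1 m/s².
v² = v₀² + 2aΔx = 0² + 2·2.1·14 = 58.8 → v = 7.67 m/s
t = (v − v₀)/a = (7.67 − 0)/2.1 = 3.65 s

Phase 2 (decelerating): v₀ = 7.67 m/s, a = -5.7 m/s².
v = v₀ + at → t = (0 − 7.67) / -5.7 = 1.35 s
v² = v₀² + 2aΔx → Δx = (0² − 7.67²)/(2·-5.7) = 5.16 m
Total distance = 14.0 + 5.16 = 19.2 m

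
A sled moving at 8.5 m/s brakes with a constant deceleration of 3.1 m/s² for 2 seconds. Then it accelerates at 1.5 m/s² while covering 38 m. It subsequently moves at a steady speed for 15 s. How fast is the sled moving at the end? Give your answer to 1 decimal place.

10.9 m/s

Phase 1 (decelerating): v₀ = 8.50 m/s, a = -3.1 m/s².
v = v₀ + at = 8.50 + (-3.1)(2) = 2.30 m/s
Δx = v₀t + ½at² = 8.50·2 + 0.5·-3.1·2² = 10.8 m

Phase 2 (accelerating): v₀ = 2.30 m/s, a = 1.5 m/s².
v² = v₀² + 2aΔx = 2.30² + 2·1.5·38 = 119 → v = 10.9 m/s
t = (v − v₀)/a = (10.9 − 2.30)/1.5 = 5.75 s

Phase 3 (constant speed): v₀ = 10.9 m/s, a = 0 m/s².
v = v₀ + at = 10.9 + (0)(15) = 10.9 m/s
Δx = v₀t + ½at² = 10.9·15 + 0.5·0·15² = 164 m
Final speed = 10.9 m/s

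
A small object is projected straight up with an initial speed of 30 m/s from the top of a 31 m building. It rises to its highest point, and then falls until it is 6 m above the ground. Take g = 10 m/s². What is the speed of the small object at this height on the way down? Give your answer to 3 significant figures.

37.4 m/s

Phase 1 (rising): v₀ = 30.0 m/s, a = -10 m/s².
v = v₀ + at → t = (0 − 30.0) / -10 = 3.00 s
v² = v₀² + 2aΔx → Δx = (0² − 30.0²)/(2·-10) = 45.0 m

Phase 2 (falling): v₀ = 0 m/s, a = -10 m/s².
Falls 70.0 m from rest: t = √(2·70.0/10) = 3.74 s; v = g·t = 37.4 m/s.
Final speed = 37.4 m/s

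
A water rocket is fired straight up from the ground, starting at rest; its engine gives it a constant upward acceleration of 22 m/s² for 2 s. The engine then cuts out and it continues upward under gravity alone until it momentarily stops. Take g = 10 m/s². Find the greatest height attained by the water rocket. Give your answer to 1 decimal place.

Phase 1 (powered ascent): v₀ = 0 m/s, a = 22 m/s².
v = v₀ + at = 0 + (22)(2) = 44.0 m/s
Δx = v₀t + ½at² = 0·2 + 0.5·22·2² = 44.0 m

Phase 2 (coasting upward): v₀ = 44.0 m/s, a = -10 m/s².
v = v₀ + at → t = (0 − 44.0) / -10 = 4.40 s
v² = v₀² + 2aΔx → Δx = (0² − 44.0²)/(2·-10) = 96.8 m
Maximum height = 44.0 + 96.8 = 141 m

140.8 m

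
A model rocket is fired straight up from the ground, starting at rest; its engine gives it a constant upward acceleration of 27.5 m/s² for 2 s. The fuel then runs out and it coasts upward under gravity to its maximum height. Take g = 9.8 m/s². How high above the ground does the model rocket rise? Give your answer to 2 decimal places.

Phase 1 (powered ascent): v₀ = 0 m/s, a = 27.5 m/s².
v = v₀ + at = 0 + (27.5)(2) = 55.0 m/s
Δx = v₀t + ½at² = 0·2 + 0.5·27.5·2² = 55.0 m

Phase 2 (coasting upward): v₀ = 55.0 m/s, a = -9.8 m/s².
v = v₀ + at → t = (0 − 55.0) / -9.8 = 5.61 s
v² = v₀² + 2aΔx → Δx = (0² − 55.0²)/(2·-9.8) = 154 m
Maximum height = 55.0 + 154 = 209 m

209.34 m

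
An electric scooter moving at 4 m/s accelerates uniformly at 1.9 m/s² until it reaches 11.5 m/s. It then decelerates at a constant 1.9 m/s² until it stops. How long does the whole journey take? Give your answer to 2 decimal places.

Phase 1 (accelerating): v₀ = 4.00 m/s, a = 1.9 m/s².
v = v₀ + at → t = (11.5 − 4.00) / 1.9 = 3.95 s
v² = v₀² + 2aΔx → Δx = (11.5² − 4.00²)/(2·1.9) = 30.6 m

Phase 2 (decelerating): v₀ = 11.5 m/s, a = -1.9 m/s².
v = v₀ + at → t = (0 − 11.5) / -1.9 = 6.05 s
v² = v₀² + 2aΔx → Δx = (0² − 11.5²)/(2·-1.9) = 34.8 m
Total time = 3.95 + 6.05 = 10.0 s

10.00 s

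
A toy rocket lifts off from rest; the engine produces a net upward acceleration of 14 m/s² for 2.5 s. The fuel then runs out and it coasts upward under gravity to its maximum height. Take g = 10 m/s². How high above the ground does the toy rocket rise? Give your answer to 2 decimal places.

105.00 m

Phase 1 (powered ascent): v₀ = 0 m/s, a = 14 m/s².
v = v₀ + at = 0 + (14)(2.5) = 35.0 m/s
Δx = v₀t + ½at² = 0·2.5 + 0.5·14·2.5² = 43.8 m

Phase 2 (coasting upward): v₀ = 35.0 m/s, a = -10 m/s².
v = v₀ + at → t = (0 − 35.0) / -10 = 3.50 s
v² = v₀² + 2aΔx → Δx = (0² − 35.0²)/(2·-10) = 61.2 m
Maximum height = 43.8 + 61.2 = 105 m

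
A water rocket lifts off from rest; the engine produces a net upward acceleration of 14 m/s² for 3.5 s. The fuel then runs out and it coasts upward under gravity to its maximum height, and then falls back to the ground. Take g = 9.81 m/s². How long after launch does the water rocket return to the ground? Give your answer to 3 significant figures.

Phase 1 (powered ascent): v₀ = 0 m/s, a = 14 m/s².
v = v₀ + at = 0 + (14)(3.5) = 49.0 m/s
Δx = v₀t + ½at² = 0·3.5 + 0.5·14·3.5² = 85.8 m

Phase 2 (coasting upward): v₀ = 49.0 m/s, a = -9.81 m/s².
v = v₀ + at → t = (0 − 49.0) / -9.81 = 4.99 s
v² = v₀² + 2aΔx → Δx = (0² − 49.0²)/(2·-9.81) = 122 m

Phase 3 (free fall): v₀ = 0 m/s, a = -9.81 m/s².
Falls 208 m from rest: t = √(2·208/9.81) = 6.51 s; v = g·t = 63.9 m/s.
Total time = 3.50 + 4.99 + 6.51 = 15.0 s

15.0 s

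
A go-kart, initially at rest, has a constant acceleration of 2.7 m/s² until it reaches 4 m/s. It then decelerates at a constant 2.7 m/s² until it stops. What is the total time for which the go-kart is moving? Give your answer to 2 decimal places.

2.96 s

Phase 1 (accelerating): v₀ = 0 m/s, a = 2.7 m/s².
v = v₀ + at → t = (4 − 0) / 2.7 = 1.48 s
v² = v₀² + 2aΔx → Δx = (4² − 0²)/(2·2.7) = 2.96 m

Phase 2 (decelerating): v₀ = 4.00 m/s, a = -2.7 m/s².
v = v₀ + at → t = (0 − 4.00) / -2.7 = 1.48 s
v² = v₀² + 2aΔx → Δx = (0² − 4.00²)/(2·-2.7) = 2.96 m
Total time = 1.48 + 1.48 = 2.96 s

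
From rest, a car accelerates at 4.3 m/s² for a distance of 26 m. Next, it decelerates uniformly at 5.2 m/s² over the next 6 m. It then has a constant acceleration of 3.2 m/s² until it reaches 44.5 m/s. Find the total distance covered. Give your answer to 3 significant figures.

316 m

Phase 1 (accelerating): v₀ = 0 m/s, a = 4.3 m/s².
v² = v₀² + 2aΔx = 0² + 2·4.3·26 = 224 → v = 15.0 m/s
t = (v − v₀)/a = (15.0 − 0)/4.3 = 3.48 s

Phase 2 (decelerating): v₀ = 15.0 m/s, a = -5.2 m/s².
v² = v₀² + 2aΔx = 15.0² + 2·-5.2·6 = 161 → v = 12.7 m/s
t = (v − v₀)/a = (12.7 − 15.0)/-5.2 = 0.434 s

Phase 3 (accelerating): v₀ = 12.7 m/s, a = 3.2 m/s².
v = v₀ + at → t = (44.5 − 12.7) / 3.2 = 9.94 s
v² = v₀² + 2aΔx → Δx = (44.5² − 12.7²)/(2·3.2) = 284 m
Total distance = 26.0 + 6.00 + 284 = 316 m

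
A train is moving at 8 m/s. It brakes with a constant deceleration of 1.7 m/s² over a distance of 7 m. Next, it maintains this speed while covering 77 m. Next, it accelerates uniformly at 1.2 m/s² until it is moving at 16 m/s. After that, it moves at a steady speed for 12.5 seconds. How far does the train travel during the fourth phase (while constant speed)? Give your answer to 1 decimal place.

200.0 m

Phase 1 (decelerating): v₀ = 8.00 m/s, a = -1.7 m/s².
v² = v₀² + 2aΔx = 8.00² + 2·-1.7·7 = 40.2 → v = 6.34 m/s
t = (v − v₀)/a = (6.34 − 8.00)/-1.7 = 0.976 s

Phase 2 (constant speed): v₀ = 6.34 m/s, a = 0 m/s².
Constant speed: t = d/v = 77/6.34 = 12.1 s

Phase 3 (accelerating): v₀ = 6.34 m/s, a = 1.2 m/s².
v = v₀ + at → t = (16 − 6.34) / 1.2 = 8.05 s
v² = v₀² + 2aΔx → Δx = (16² − 6.34²)/(2·1.2) = 89.9 m

Phase 4 (constant speed): v₀ = 16.0 m/s, a = 0 m/s².
v = v₀ + at = 16.0 + (0)(12.5) = 16.0 m/s
Δx = v₀t + ½at² = 16.0·12.5 + 0.5·0·12.5² = 200 m
Distance in phase 4 = 200 m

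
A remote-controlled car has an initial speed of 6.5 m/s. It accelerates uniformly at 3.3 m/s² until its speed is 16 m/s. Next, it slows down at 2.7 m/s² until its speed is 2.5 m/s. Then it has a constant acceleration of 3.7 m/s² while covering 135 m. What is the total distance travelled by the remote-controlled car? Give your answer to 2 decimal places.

Phase 1 (accelerating): v₀ = 6.50 m/s, a = 3.3 m/s².
v = v₀ + at → t = (16 − 6.50) / 3.3 = 2.88 s
v² = v₀² + 2aΔx → Δx = (16² − 6.50²)/(2·3.3) = 32.4 m

Phase 2 (decelerating): v₀ = 16.0 m/s, a = -2.7 m/s².
v = v₀ + at → t = (2.5 − 16.0) / -2.7 = 5.00 s
v² = v₀² + 2aΔx → Δx = (2.5² − 16.0²)/(2·-2.7) = 46.2 m

Phase 3 (accelerating): v₀ = 2.50 m/s, a = 3.7 m/s².
v² = v₀² + 2aΔx = 2.50² + 2·3.7·135 = 1010 → v = 31.7 m/s
t = (v − v₀)/a = (31.7 − 2.50)/3.7 = 7.89 s
Total distance = 32.4 + 46.2 + 135 = 214 m

213.64 m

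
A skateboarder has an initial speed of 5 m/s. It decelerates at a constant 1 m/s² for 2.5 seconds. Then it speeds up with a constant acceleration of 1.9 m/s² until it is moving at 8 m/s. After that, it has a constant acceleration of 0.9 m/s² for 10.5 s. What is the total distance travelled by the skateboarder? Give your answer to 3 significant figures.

158 m

Phase 1 (decelerating): v₀ = 5.00 m/s, a = -1 m/s².
v = v₀ + at = 5.00 + (-1)(2.5) = 2.50 m/s
Δx = v₀t + ½at² = 5.00·2.5 + 0.5·-1·2.5² = 9.38 m

Phase 2 (accelerating): v₀ = 2.50 m/s, a = 1.9 m/s².
v = v₀ + at → t = (8 − 2.50) / 1.9 = 2.89 s
v² = v₀² + 2aΔx → Δx = (8² − 2.50²)/(2·1.9) = 15.2 m

Phase 3 (accelerating): v₀ = 8.00 m/s, a = 0.9 m/s².
v = v₀ + at = 8.00 + (0.9)(10.5) = 17.5 m/s
Δx = v₀t + ½at² = 8.00·10.5 + 0.5·0.9·10.5² = 134 m
Total distance = 9.38 + 15.2 + 134 = 158 m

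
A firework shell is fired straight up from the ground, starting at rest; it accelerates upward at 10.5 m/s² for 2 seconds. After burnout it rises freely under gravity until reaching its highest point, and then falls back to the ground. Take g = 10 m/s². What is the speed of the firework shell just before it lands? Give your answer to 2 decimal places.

29.34 m/s

Phase 1 (powered ascent): v₀ = 0 m/s, a = 10.5 m/s².
v = v₀ + at = 0 + (10.5)(2) = 21.0 m/s
Δx = v₀t + ½at² = 0·2 + 0.5·10.5·2² = 21.0 m

Phase 2 (coasting upward): v₀ = 21.0 m/s, a = -10 m/s².
v = v₀ + at → t = (0 − 21.0) / -10 = 2.10 s
v² = v₀² + 2aΔx → Δx = (0² − 21.0²)/(2·-10) = 22.1 m

Phase 3 (free fall): v₀ = 0 m/s, a = -10 m/s².
Falls 43.0 m from rest: t = √(2·43.0/10) = 2.93 s; v = g·t = 29.3 m/s.
Impact speed = 29.3 m/s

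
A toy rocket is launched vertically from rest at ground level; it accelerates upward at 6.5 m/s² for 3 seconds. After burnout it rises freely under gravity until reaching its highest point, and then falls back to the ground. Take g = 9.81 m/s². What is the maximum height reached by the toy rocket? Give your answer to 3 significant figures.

48.6 m

Phase 1 (powered ascent): v₀ = 0 m/s, a = 6.5 m/s².
v = v₀ + at = 0 + (6.5)(3) = 19.5 m/s
Δx = v₀t + ½at² = 0·3 + 0.5·6.5·3² = 29.2 m

Phase 2 (coasting upward): v₀ = 19.5 m/s, a = -9.81 m/s².
v = v₀ + at → t = (0 − 19.5) / -9.81 = 1.99 s
v² = v₀² + 2aΔx → Δx = (0² − 19.5²)/(2·-9.81) = 19.4 m
Maximum height = 29.2 + 19.4 = 48.6 m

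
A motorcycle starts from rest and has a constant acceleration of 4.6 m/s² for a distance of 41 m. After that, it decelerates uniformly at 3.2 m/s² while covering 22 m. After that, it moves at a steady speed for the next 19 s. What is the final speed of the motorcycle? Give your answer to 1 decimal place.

15.4 m/s

Phase 1 (accelerating): v₀ = 0 m/s, a = 4.6 m/s².
v² = v₀² + 2aΔx = 0² + 2·4.6·41 = 377 → v = 19.4 m/s
t = (v − v₀)/a = (19.4 − 0)/4.6 = 4.22 s

Phase 2 (decelerating): v₀ = 19.4 m/s, a = -3.2 m/s².
v² = v₀² + 2aΔx = 19.4² + 2·-3.2·22 = 236 → v = 15.4 m/s
t = (v − v₀)/a = (15.4 − 19.4)/-3.2 = 1.26 s

Phase 3 (constant speed): v₀ = 15.4 m/s, a = 0 m/s².
v = v₀ + at = 15.4 + (0)(19) = 15.4 m/s
Δx = v₀t + ½at² = 15.4·19 + 0.5·0·19² = 292 m
Final speed = 15.4 m/s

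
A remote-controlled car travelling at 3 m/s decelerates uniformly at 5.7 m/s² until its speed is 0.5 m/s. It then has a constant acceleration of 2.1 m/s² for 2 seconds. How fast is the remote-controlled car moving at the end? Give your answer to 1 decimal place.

Phase 1 (decelerating): v₀ = 3.00 m/s, a = -5.7 m/s².
v = v₀ + at → t = (0.5 − 3.00) / -5.7 = 0.439 s
v² = v₀² + 2aΔx → Δx = (0.5² − 3.00²)/(2·-5.7) = 0.768 m

Phase 2 (accelerating): v₀ = 0.500 m/s, a = 2.1 m/s².
v = v₀ + at = 0.500 + (2.1)(2) = 4.70 m/s
Δx = v₀t + ½at² = 0.500·2 + 0.5·2.1·2² = 5.20 m
Final speed = 4.70 m/s

4.7 m/s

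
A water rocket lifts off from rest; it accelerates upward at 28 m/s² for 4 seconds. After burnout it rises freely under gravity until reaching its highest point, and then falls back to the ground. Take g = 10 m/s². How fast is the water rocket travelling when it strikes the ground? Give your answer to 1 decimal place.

130.5 m/s

Phase 1 (powered ascent): v₀ = 0 m/s, a = 28 m/s².
v = v₀ + at = 0 + (28)(4) = 112 m/s
Δx = v₀t + ½at² = 0·4 + 0.5·28·4² = 224 m

Phase 2 (coasting upward): v₀ = 112 m/s, a = -10 m/s².
v = v₀ + at → t = (0 − 112) / -10 = 11.2 s
v² = v₀² + 2aΔx → Δx = (0² − 112²)/(2·-10) = 627 m

Phase 3 (free fall): v₀ = 0 m/s, a = -10 m/s².
Falls 851 m from rest: t = √(2·851/10) = 13.0 s; v = g·t = 130 m/s.
Impact speed = 130 m/s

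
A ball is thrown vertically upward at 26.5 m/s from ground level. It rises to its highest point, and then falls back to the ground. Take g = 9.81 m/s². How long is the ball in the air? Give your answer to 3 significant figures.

5.40 s

Phase 1 (rising): v₀ = 26.5 m/s, a = -9.81 m/s².
v = v₀ + at → t = (0 − 26.5) / -9.81 = 2.70 s
v² = v₀² + 2aΔx → Δx = (0² − 26.5²)/(2·-9.81) = 35.8 m

Phase 2 (falling): v₀ = 0 m/s, a = -9.81 m/s².
Falls 35.8 m from rest: t = √(2·35.8/9.81) = 2.70 s; v = g·t = 26.5 m/s.
Total time = 2.70 + 2.70 = 5.40 s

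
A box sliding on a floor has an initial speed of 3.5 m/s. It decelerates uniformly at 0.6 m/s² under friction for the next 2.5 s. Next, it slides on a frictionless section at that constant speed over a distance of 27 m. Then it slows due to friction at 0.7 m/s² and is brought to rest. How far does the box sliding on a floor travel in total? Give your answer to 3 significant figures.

Phase 1 (decelerating): v₀ = 3.50 m/s, a = -0.6 m/s².
v = v₀ + at = 3.50 + (-0.6)(2.5) = 2.00 m/s
Δx = v₀t + ½at² = 3.50·2.5 + 0.5·-0.6·2.5² = 6.88 m

Phase 2 (constant speed): v₀ = 2.00 m/s, a = 0 m/s².
Constant speed: t = d/v = 27/2.00 = 13.5 s

Phase 3 (decelerating): v₀ = 2.00 m/s, a = -0.7 m/s².
v = v₀ + at → t = (0 − 2.00) / -0.7 = 2.86 s
v² = v₀² + 2aΔx → Δx = (0² − 2.00²)/(2·-0.7) = 2.86 m
Total distance = 6.88 + 27.0 + 2.86 = 36.7 m

36.7 m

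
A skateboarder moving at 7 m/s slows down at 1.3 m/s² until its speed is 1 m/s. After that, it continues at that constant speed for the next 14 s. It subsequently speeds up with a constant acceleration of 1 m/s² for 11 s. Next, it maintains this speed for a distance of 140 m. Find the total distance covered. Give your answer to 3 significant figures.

244 m

Phase 1 (decelerating): v₀ = 7.00 m/s, a = -1.3 m/s².
v = v₀ + at → t = (1 − 7.00) / -1.3 = 4.62 s
v² = v₀² + 2aΔx → Δx = (1² − 7.00²)/(2·-1.3) = 18.5 m

Phase 2 (constant speed): v₀ = 1.00 m/s, a = 0 m/s².
v = v₀ + at = 1.00 + (0)(14) = 1.00 m/s
Δx = v₀t + ½at² = 1.00·14 + 0.5·0·14² = 14.0 m

Phase 3 (accelerating): v₀ = 1.00 m/s, a = 1 m/s².
v = v₀ + at = 1.00 + (1)(11) = 12.0 m/s
Δx = v₀t + ½at² = 1.00·11 + 0.5·1·11² = 71.5 m

Phase 4 (constant speed): v₀ = 12.0 m/s, a = 0 m/s².
Constant speed: t = d/v = 140/12.0 = 11.7 s
Total distance = 18.5 + 14.0 + 71.5 + 140 = 244 m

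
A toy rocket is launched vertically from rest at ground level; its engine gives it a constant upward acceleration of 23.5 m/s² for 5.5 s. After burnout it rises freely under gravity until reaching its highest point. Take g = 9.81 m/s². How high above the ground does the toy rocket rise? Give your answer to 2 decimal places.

1206.89 m

Phase 1 (powered ascent): v₀ = 0 m/s, a = 23.5 m/s².
v = v₀ + at = 0 + (23.5)(5.5) = 129 m/s
Δx = v₀t + ½at² = 0·5.5 + 0.5·23.5·5.5² = 355 m

Phase 2 (coasting upward): v₀ = 129 m/s, a = -9.81 m/s².
v = v₀ + at → t = (0 − 129) / -9.81 = 13.2 s
v² = v₀² + 2aΔx → Δx = (0² − 129²)/(2·-9.81) = 851 m
Maximum height = 355 + 851 = 1210 m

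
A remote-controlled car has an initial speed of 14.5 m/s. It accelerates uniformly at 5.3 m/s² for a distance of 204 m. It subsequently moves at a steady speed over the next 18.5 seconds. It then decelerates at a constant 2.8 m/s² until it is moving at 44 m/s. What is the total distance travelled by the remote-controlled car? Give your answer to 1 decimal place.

Phase 1 (accelerating): v₀ = 14.5 m/s, a = 5.3 m/s².
v² = v₀² + 2aΔx = 14.5² + 2·5.3·204 = 2370 → v = 48.7 m/s
t = (v − v₀)/a = (48.7 − 14.5)/5.3 = 6.45 s

Phase 2 (constant speed): v₀ = 48.7 m/s, a = 0 m/s².
v = v₀ + at = 48.7 + (0)(18.5) = 48.7 m/s
Δx = v₀t + ½at² = 48.7·18.5 + 0.5·0·18.5² = 901 m

Phase 3 (decelerating): v₀ = 48.7 m/s, a = -2.8 m/s².
v = v₀ + at → t = (44 − 48.7) / -2.8 = 1.68 s
v² = v₀² + 2aΔx → Δx = (44² − 48.7²)/(2·-2.8) = 78.0 m
Total distance = 204 + 901 + 78.0 = 1180 m

1183.1 m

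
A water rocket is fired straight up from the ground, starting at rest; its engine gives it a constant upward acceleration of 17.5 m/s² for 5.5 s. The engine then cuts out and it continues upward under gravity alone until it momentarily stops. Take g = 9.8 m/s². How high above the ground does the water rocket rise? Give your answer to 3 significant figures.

737 m

Phase 1 (powered ascent): v₀ = 0 m/s, a = 17.5 m/s².
v = v₀ + at = 0 + (17.5)(5.5) = 96.2 m/s
Δx = v₀t + ½at² = 0·5.5 + 0.5·17.5·5.5² = 265 m

Phase 2 (coasting upward): v₀ = 96.2 m/s, a = -9.8 m/s².
v = v₀ + at → t = (0 − 96.2) / -9.8 = 9.82 s
v² = v₀² + 2aΔx → Δx = (0² − 96.2²)/(2·-9.8) = 473 m
Maximum height = 265 + 473 = 737 m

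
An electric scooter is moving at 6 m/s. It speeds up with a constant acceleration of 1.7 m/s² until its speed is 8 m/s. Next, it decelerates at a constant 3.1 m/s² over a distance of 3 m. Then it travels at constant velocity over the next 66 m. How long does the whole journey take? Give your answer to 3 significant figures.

Phase 1 (accelerating): v₀ = 6.00 m/s, a = 1.7 m/s².
v = v₀ + at → t = (8 − 6.00) / 1.7 = 1.18 s
v² = v₀² + 2aΔx → Δx = (8² − 6.00²)/(2·1.7) = 8.24 m

Phase 2 (decelerating): v₀ = 8.00 m/s, a = -3.1 m/s².
v² = v₀² + 2aΔx = 8.00² + 2·-3.1·3 = 45.4 → v = 6.74 m/s
t = (v − v₀)/a = (6.74 − 8.00)/-3.1 = 0.407 s

Phase 3 (constant speed): v₀ = 6.74 m/s, a = 0 m/s².
Constant speed: t = d/v = 66/6.74 = 9.80 s
Total time = 1.18 + 0.407 + 9.80 = 11.4 s

11.4 s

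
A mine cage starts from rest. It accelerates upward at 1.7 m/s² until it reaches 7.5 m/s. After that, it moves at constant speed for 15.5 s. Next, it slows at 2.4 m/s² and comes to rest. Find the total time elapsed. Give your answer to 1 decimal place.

Phase 1 (accelerating): v₀ = 0 m/s, a = 1.7 m/s².
v = v₀ + at → t = (7.5 − 0) / 1.7 = 4.41 s
v² = v₀² + 2aΔx → Δx = (7.5² − 0²)/(2·1.7) = 16.5 m

Phase 2 (constant speed): v₀ = 7.50 m/s, a = 0 m/s².
v = v₀ + at = 7.50 + (0)(15.5) = 7.50 m/s
Δx = v₀t + ½at² = 7.50·15.5 + 0.5·0·15.5² = 116 m

Phase 3 (decelerating): v₀ = 7.50 m/s, a = -2.4 m/s².
v = v₀ + at → t = (0 − 7.50) / -2.4 = 3.12 s
v² = v₀² + 2aΔx → Δx = (0² − 7.50²)/(2·-2.4) = 11.7 m
Total time = 4.41 + 15.5 + 3.12 = 23.0 s

23.0 s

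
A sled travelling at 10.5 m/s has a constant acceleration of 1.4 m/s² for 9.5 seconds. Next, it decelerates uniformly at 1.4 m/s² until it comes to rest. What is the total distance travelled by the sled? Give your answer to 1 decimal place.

365.2 m

Phase 1 (accelerating): v₀ = 10.5 m/s, a = 1.4 m/s².
v = v₀ + at = 10.5 + (1.4)(9.5) = 23.8 m/s
Δx = v₀t + ½at² = 10.5·9.5 + 0.5·1.4·9.5² = 163 m

Phase 2 (decelerating): v₀ = 23.8 m/s, a = -1.4 m/s².
v = v₀ + at → t = (0 − 23.8) / -1.4 = 17.0 s
v² = v₀² + 2aΔx → Δx = (0² − 23.8²)/(2·-1.4) = 202 m
Total distance = 163 + 202 = 365 m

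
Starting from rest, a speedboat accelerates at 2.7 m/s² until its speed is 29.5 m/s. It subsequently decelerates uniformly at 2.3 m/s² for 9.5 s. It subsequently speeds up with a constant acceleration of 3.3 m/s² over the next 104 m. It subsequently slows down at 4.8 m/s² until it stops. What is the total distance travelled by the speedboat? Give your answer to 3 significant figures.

Phase 1 (accelerating): v₀ = 0 m/s, a = 2.7 m/s².
v = v₀ + at → t = (29.5 − 0) / 2.7 = 10.9 s
v² = v₀² + 2aΔx → Δx = (29.5² − 0²)/(2·2.7) = 161 m

Phase 2 (decelerating): v₀ = 29.5 m/s, a = -2.3 m/s².
v = v₀ + at = 29.5 + (-2.3)(9.5) = 7.65 m/s
Δx = v₀t + ½at² = 29.5·9.5 + 0.5·-2.3·9.5² = 176 m

Phase 3 (accelerating): v₀ = 7.65 m/s, a = 3.3 m/s².
v² = v₀² + 2aΔx = 7.65² + 2·3.3·104 = 745 → v = 27.3 m/s
t = (v − v₀)/a = (27.3 − 7.65)/3.3 = 5.95 s

Phase 4 (decelerating): v₀ = 27.3 m/s, a = -4.8 m/s².
v = v₀ + at → t = (0 − 27.3) / -4.8 = 5.69 s
v² = v₀² + 2aΔx → Δx = (0² − 27.3²)/(2·-4.8) = 77.6 m
Total distance = 161 + 176 + 104 + 77.6 = 519 m

519 m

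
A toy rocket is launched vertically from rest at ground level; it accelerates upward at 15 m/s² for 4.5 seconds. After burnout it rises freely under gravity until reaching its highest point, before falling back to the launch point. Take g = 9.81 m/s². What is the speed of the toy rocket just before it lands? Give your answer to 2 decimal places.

Phase 1 (powered ascent): v₀ = 0 m/s, a = 15 m/s².
v = v₀ + at = 0 + (15)(4.5) = 67.5 m/s
Δx = v₀t + ½at² = 0·4.5 + 0.5·15·4.5² = 152 m

Phase 2 (coasting upward): v₀ = 67.5 m/s, a = -9.81 m/s².
v = v₀ + at → t = (0 − 67.5) / -9.81 = 6.88 s
v² = v₀² + 2aΔx → Δx = (0² − 67.5²)/(2·-9.81) = 232 m

Phase 3 (free fall): v₀ = 0 m/s, a = -9.81 m/s².
Falls 384 m from rest: t = √(2·384/9.81) = 8.85 s; v = g·t = 86.8 m/s.
Impact speed = 86.8 m/s

86.81 m/s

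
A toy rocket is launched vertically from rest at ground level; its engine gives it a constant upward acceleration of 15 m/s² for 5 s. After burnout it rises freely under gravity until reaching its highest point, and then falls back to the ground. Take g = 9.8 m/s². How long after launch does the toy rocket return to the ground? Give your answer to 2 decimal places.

Phase 1 (powered ascent): v₀ = 0 m/s, a = 15 m/s².
v = v₀ + at = 0 + (15)(5) = 75.0 m/s
Δx = v₀t + ½at² = 0·5 + 0.5·15·5² = 188 m

Phase 2 (coasting upward): v₀ = 75.0 m/s, a = -9.8 m/s².
v = v₀ + at → t = (0 − 75.0) / -9.8 = 7.65 s
v² = v₀² + 2aΔx → Δx = (0² − 75.0²)/(2·-9.8) = 287 m

Phase 3 (free fall): v₀ = 0 m/s, a = -9.8 m/s².
Falls 474 m from rest: t = √(2·474/9.8) = 9.84 s; v = g·t = 96.4 m/s.
Total time = 5.00 + 7.65 + 9.84 = 22.5 s

22.49 s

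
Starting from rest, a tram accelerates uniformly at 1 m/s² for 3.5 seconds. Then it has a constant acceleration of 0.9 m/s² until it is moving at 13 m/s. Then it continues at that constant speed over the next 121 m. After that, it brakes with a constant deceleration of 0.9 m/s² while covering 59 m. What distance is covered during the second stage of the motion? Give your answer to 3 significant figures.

Phase 1 (accelerating): v₀ = 0 m/s, a = 1 m/s².
v = v₀ + at = 0 + (1)(3.5) = 3.50 m/s
Δx = v₀t + ½at² = 0·3.5 + 0.5·1·3.5² = 6.12 m

Phase 2 (accelerating): v₀ = 3.50 m/s, a = 0.9 m/s².
v = v₀ + at → t = (13 − 3.50) / 0.9 = 10.6 s
v² = v₀² + 2aΔx → Δx = (13² − 3.50²)/(2·0.9) = 87.1 m
Distance in phase 2 = 87.1 m

87.1 m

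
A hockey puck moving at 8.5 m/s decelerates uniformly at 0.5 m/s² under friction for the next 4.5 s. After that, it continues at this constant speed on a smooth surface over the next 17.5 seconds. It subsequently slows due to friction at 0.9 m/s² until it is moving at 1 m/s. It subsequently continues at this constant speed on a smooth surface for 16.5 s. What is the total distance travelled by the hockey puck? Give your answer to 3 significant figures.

180 m

Phase 1 (decelerating): v₀ = 8.50 m/s, a = -0.5 m/s².
v = v₀ + at = 8.50 + (-0.5)(4.5) = 6.25 m/s
Δx = v₀t + ½at² = 8.50·4.5 + 0.5·-0.5·4.5² = 33.2 m

Phase 2 (constant speed): v₀ = 6.25 m/s, a = 0 m/s².
v = v₀ + at = 6.25 + (0)(17.5) = 6.25 m/s
Δx = v₀t + ½at² = 6.25·17.5 + 0.5·0·17.5² = 109 m

Phase 3 (decelerating): v₀ = 6.25 m/s, a = -0.9 m/s².
v = v₀ + at → t = (1 − 6.25) / -0.9 = 5.83 s
v² = v₀² + 2aΔx → Δx = (1² − 6.25²)/(2·-0.9) = 21.1 m

Phase 4 (constant speed): v₀ = 1.00 m/s, a = 0 m/s².
v = v₀ + at = 1.00 + (0)(16.5) = 1.00 m/s
Δx = v₀t + ½at² = 1.00·16.5 + 0.5·0·16.5² = 16.5 m
Total distance = 33.2 + 109 + 21.1 + 16.5 = 180 m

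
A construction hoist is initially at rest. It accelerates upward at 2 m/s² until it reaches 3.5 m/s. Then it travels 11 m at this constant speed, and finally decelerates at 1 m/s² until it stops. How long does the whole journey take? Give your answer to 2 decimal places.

Phase 1 (accelerating): v₀ = 0 m/s, a = 2 m/s².
v = v₀ + at → t = (3.5 − 0) / 2 = 1.75 s
v² = v₀² + 2aΔx → Δx = (3.5² − 0²)/(2·2) = 3.06 m

Phase 2 (constant speed): v₀ = 3.50 m/s, a = 0 m/s².
Constant speed: t = d/v = 11/3.50 = 3.14 s

Phase 3 (decelerating): v₀ = 3.50 m/s, a = -1 m/s².
v = v₀ + at → t = (0 − 3.50) / -1 = 3.50 s
v² = v₀² + 2aΔx → Δx = (0² − 3.50²)/(2·-1) = 6.12 m
Total time = 1.75 + 3.14 + 3.50 = 8.39 s

8.39 s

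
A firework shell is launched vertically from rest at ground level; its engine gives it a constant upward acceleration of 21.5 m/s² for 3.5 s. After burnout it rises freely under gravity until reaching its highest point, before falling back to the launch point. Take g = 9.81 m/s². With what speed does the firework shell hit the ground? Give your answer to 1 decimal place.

Phase 1 (powered ascent): v₀ = 0 m/s, a = 21.5 m/s².
v = v₀ + at = 0 + (21.5)(3.5) = 75.2 m/s
Δx = v₀t + ½at² = 0·3.5 + 0.5·21.5·3.5² = 132 m

Phase 2 (coasting upward): v₀ = 75.2 m/s, a = -9.81 m/s².
v = v₀ + at → t = (0 − 75.2) / -9.81 = 7.67 s
v² = v₀² + 2aΔx → Δx = (0² − 75.2²)/(2·-9.81) = 289 m

Phase 3 (free fall): v₀ = 0 m/s, a = -9.81 m/s².
Falls 420 m from rest: t = √(2·420/9.81) = 9.26 s; v = g·t = 90.8 m/s.
Impact speed = 90.8 m/s

90.8 m/s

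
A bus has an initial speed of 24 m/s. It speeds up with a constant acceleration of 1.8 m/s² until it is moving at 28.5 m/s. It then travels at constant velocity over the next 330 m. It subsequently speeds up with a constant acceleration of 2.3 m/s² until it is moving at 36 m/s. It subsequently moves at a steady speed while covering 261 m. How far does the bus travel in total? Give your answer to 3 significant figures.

762 m

Phase 1 (accelerating): v₀ = 24.0 m/s, a = 1.8 m/s².
v = v₀ + at → t = (28.5 − 24.0) / 1.8 = 2.50 s
v² = v₀² + 2aΔx → Δx = (28.5² − 24.0²)/(2·1.8) = 65.6 m

Phase 2 (constant speed): v₀ = 28.5 m/s, a = 0 m/s².
Constant speed: t = d/v = 330/28.5 = 11.6 s

Phase 3 (accelerating): v₀ = 28.5 m/s, a = 2.3 m/s².
v = v₀ + at → t = (36 − 28.5) / 2.3 = 3.26 s
v² = v₀² + 2aΔx → Δx = (36² − 28.5²)/(2·2.3) = 105 m

Phase 4 (constant speed): v₀ = 36.0 m/s, a = 0 m/s².
Constant speed: t = d/v = 261/36.0 = 7.25 s
Total distance = 65.6 + 330 + 105 + 261 = 762 m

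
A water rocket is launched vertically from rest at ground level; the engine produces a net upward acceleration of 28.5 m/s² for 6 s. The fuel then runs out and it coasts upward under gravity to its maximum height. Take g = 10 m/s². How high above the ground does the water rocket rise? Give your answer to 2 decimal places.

1975.05 m

Phase 1 (powered ascent): v₀ = 0 m/s, a = 28.5 m/s².
v = v₀ + at = 0 + (28.5)(6) = 171 m/s
Δx = v₀t + ½at² = 0·6 + 0.5·28.5·6² = 513 m

Phase 2 (coasting upward): v₀ = 171 m/s, a = -10 m/s².
v = v₀ + at → t = (0 − 171) / -10 = 17.1 s
v² = v₀² + 2aΔx → Δx = (0² − 171²)/(2·-10) = 1460 m
Maximum height = 513 + 1460 = 1980 m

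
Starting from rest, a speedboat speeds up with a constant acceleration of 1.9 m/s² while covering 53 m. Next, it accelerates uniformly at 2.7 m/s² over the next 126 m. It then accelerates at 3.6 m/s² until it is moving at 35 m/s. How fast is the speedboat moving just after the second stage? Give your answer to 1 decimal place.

Phase 1 (accelerating): v₀ = 0 m/s, a = 1.9 m/s².
v² = v₀² + 2aΔx = 0² + 2·1.9·53 = 201 → v = 14.2 m/s
t = (v − v₀)/a = (14.2 − 0)/1.9 = 7.47 s

Phase 2 (accelerating): v₀ = 14.2 m/s, a = 2.7 m/s².
v² = v₀² + 2aΔx = 14.2² + 2·2.7·126 = 882 → v = 29.7 m/s
t = (v − v₀)/a = (29.7 − 14.2)/2.7 = 5.74 s
Speed at end of phase 2 = 29.7 m/s

29.7 m/s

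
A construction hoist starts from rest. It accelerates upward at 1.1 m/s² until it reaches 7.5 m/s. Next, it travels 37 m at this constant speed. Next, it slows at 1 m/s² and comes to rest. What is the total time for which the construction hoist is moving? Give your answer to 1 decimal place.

19.3 s

Phase 1 (accelerating): v₀ = 0 m/s, a = 1.1 m/s².
v = v₀ + at → t = (7.5 − 0) / 1.1 = 6.82 s
v² = v₀² + 2aΔx → Δx = (7.5² − 0²)/(2·1.1) = 25.6 m

Phase 2 (constant speed): v₀ = 7.50 m/s, a = 0 m/s².
Constant speed: t = d/v = 37/7.50 = 4.93 s

Phase 3 (decelerating): v₀ = 7.50 m/s, a = -1 m/s².
v = v₀ + at → t = (0 − 7.50) / -1 = 7.50 s
v² = v₀² + 2aΔx → Δx = (0² − 7.50²)/(2·-1) = 28.1 m
Total time = 6.82 + 4.93 + 7.50 = 19.3 s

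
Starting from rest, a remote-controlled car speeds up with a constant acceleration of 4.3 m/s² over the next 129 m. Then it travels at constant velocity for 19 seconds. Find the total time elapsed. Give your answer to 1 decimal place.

Phase 1 (accelerating): v₀ = 0 m/s, a = 4.3 m/s².
v² = v₀² + 2aΔx = 0² + 2·4.3·129 = 1110 → v = 33.3 m/s
t = (v − v₀)/a = (33.3 − 0)/4.3 = 7.75 s

Phase 2 (constant speed): v₀ = 33.3 m/s, a = 0 m/s².
v = v₀ + at = 33.3 + (0)(19) = 33.3 m/s
Δx = v₀t + ½at² = 33.3·19 + 0.5·0·19² = 633 m
Total time = 7.75 + 19.0 = 26.7 s

26.7 s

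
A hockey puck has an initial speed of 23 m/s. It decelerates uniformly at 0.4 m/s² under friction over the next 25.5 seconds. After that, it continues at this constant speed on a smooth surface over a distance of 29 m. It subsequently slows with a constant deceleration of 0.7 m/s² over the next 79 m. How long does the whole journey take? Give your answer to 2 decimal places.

Phase 1 (decelerating): v₀ = 23.0 m/s, a = -0.4 m/s².
v = v₀ + at = 23.0 + (-0.4)(25.5) = 12.8 m/s
Δx = v₀t + ½at² = 23.0·25.5 + 0.5·-0.4·25.5² = 456 m

Phase 2 (constant speed): v₀ = 12.8 m/s, a = 0 m/s².
Constant speed: t = d/v = 29/12.8 = 2.27 s

Phase 3 (decelerating): v₀ = 12.8 m/s, a = -0.7 m/s².
v² = v₀² + 2aΔx = 12.8² + 2·-0.7·79 = 53.2 → v = 7.30 m/s
t = (v − v₀)/a = (7.30 − 12.8)/-0.7 = 7.86 s
Total time = 25.5 + 2.27 + 7.86 = 35.6 s

35.63 s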